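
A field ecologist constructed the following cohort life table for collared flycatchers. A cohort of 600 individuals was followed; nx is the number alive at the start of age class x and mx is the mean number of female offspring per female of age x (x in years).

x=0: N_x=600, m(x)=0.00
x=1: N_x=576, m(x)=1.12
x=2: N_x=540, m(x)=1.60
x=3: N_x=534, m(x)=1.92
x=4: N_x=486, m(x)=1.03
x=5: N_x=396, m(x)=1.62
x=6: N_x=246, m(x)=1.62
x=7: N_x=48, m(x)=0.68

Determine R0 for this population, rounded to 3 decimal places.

lx = nx/n0 = nx/600: 1, 0.96, 0.9, 0.89, 0.81, 0.66, 0.41, 0.08
lx·mx by age: 0, 1.0752, 1.44, 1.7088, 0.8343, 1.0692, 0.6642, 0.0544
R0 = Σ lx·mx = 6.8461 → 6.846

6.846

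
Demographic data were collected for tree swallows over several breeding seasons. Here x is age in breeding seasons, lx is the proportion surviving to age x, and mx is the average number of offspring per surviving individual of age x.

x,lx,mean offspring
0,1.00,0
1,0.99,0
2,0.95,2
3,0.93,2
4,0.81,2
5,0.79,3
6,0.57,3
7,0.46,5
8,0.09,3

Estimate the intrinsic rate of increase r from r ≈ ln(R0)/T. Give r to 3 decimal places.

0.532

R0 = Σ lx·mx = 0 + 0 + 1.9 + 1.86 + 1.62 + 2.37 + 1.71 + 2.3 + 0.27 = 12.03
Σ x·lx·mx = 56.23; T = 56.23/12.03 = 4.67415…
r ≈ ln(R0)/T = ln(12.03)/4.67415… = 0.53216… → 0.532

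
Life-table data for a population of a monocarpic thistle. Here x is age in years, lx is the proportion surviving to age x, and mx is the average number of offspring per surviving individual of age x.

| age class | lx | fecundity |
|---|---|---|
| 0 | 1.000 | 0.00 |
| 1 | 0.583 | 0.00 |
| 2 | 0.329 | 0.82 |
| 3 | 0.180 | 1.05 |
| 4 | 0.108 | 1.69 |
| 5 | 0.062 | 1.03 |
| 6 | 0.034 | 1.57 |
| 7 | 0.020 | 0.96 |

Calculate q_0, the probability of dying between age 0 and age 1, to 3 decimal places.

0.417

q_0 = (l_0 − l_1) / l_0 = (1 − 0.583) / 1
     = 0.417 / 1 = 0.417 → 0.417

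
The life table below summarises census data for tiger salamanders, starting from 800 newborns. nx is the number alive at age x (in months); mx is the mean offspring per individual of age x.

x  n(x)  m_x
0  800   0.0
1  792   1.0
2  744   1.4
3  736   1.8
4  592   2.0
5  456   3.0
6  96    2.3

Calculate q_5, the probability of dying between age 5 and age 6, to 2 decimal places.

lx = nx/n0 = nx/800: 1, 0.99, 0.93, 0.92, 0.74, 0.57, 0.12
q_5 = (l_5 − l_6) / l_5 = (0.57 − 0.12) / 0.57
     = 0.45 / 0.57 = 0.789474… → 0.79

0.79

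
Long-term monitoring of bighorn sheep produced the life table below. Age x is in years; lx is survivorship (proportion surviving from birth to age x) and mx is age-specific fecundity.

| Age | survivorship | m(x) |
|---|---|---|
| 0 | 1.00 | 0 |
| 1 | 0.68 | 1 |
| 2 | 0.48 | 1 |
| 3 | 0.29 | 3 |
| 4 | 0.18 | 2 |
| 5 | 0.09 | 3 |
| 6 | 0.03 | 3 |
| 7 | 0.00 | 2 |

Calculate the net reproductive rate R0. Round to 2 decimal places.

2.75

lx·mx by age: 0, 0.68, 0.48, 0.87, 0.36, 0.27, 0.09, 0
R0 = Σ lx·mx = 2.75 → 2.75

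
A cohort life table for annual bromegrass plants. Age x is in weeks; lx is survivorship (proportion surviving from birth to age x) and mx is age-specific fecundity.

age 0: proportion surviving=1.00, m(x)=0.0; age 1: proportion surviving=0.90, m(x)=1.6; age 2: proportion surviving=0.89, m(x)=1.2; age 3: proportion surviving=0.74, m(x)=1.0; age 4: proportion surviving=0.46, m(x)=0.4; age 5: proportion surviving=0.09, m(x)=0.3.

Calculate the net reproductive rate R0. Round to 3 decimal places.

3.459

lx·mx by age: 0, 1.44, 1.068, 0.74, 0.184, 0.027
R0 = Σ lx·mx = 3.459 → 3.459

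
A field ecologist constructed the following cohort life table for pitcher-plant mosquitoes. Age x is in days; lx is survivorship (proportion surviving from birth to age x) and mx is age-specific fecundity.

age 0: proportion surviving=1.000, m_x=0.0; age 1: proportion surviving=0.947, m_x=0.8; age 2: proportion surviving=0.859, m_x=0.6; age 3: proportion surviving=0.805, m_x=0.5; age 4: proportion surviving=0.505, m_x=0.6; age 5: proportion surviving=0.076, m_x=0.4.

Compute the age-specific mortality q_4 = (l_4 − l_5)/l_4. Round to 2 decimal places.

q_4 = (l_4 − l_5) / l_4 = (0.505 − 0.076) / 0.505
     = 0.429 / 0.505 = 0.849505… → 0.85

0.85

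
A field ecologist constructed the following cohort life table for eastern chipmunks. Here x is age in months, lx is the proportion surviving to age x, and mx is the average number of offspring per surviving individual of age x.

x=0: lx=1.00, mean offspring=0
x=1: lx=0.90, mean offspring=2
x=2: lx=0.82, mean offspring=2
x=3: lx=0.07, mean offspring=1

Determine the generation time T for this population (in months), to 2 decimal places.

lx·mx: 0, 1.8, 1.64, 0.07 → R0 = 3.51
x·lx·mx: 0, 1.8, 3.28, 0.21 → Σ = 5.29
T = 5.29 / 3.51 = 1.507123… → 1.51

1.51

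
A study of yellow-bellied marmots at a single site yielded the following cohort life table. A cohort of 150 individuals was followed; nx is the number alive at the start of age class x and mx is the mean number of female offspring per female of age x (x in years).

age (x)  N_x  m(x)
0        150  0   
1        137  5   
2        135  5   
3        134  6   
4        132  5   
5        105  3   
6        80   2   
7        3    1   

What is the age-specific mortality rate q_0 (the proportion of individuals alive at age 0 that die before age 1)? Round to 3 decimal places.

0.087

lx = nx/n0 = nx/150: 1, 0.91333…, 0.9, 0.89333…, 0.88, 0.7, 0.53333…, 0.02
q_0 = (l_0 − l_1) / l_0 = (1 − 0.913333…) / 1
     = 0.086667… / 1 = 0.086667… → 0.087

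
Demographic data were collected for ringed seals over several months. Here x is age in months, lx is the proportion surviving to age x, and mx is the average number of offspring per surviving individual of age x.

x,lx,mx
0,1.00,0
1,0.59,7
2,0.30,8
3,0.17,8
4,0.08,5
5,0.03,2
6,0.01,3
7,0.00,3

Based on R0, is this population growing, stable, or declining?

R0 = Σ lx·mx = 0 + 4.13 + 2.4 + 1.36 + 0.4 + 0.06 + 0.03 + 0 = 8.38
R0 > 1, so the population is growing.

growing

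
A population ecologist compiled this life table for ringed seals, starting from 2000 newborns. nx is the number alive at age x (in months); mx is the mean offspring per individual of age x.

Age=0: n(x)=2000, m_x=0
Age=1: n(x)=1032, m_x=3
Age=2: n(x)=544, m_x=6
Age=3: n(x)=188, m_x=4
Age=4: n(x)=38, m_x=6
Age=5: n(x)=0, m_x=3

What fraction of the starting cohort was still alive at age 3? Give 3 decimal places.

l_3 = n_3/n_0 = 188/2000 = 0.094 → 0.094

0.094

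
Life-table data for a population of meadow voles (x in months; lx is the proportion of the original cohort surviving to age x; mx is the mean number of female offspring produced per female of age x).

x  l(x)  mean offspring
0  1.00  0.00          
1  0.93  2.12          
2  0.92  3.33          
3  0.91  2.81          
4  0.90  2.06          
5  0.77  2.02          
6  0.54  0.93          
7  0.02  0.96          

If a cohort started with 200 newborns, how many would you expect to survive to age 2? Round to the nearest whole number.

Expected survivors = N0 · l_2 = 200 × 0.92 = 184 → 184

184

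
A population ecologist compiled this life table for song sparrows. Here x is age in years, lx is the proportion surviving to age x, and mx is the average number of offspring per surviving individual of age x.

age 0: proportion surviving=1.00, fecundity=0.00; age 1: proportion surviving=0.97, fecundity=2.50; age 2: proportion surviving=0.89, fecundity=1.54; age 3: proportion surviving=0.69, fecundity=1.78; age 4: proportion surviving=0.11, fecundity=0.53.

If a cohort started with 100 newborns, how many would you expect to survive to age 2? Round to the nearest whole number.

89

Expected survivors = N0 · l_2 = 100 × 0.89 = 89 → 89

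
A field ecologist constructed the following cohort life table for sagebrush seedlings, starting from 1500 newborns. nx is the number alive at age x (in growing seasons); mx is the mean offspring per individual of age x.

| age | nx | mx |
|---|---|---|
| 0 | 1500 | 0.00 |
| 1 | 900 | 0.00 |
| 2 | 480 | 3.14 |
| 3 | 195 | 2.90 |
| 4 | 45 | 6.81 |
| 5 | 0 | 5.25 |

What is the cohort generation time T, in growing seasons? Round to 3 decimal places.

2.495

lx = nx/n0 = nx/1500: 1, 0.6, 0.32, 0.13, 0.03, 0
lx·mx: 0, 0, 1.0048, 0.377, 0.2043, 0 → R0 = 1.5861
x·lx·mx: 0, 0, 2.0096, 1.131, 0.8172, 0 → Σ = 3.9578
T = 3.9578 / 1.5861 = 2.495303… → 2.495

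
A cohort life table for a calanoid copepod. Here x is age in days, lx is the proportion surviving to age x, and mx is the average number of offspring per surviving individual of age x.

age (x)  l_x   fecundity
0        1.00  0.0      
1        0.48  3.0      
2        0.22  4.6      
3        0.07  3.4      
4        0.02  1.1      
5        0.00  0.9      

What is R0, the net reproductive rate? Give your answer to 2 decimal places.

lx·mx by age: 0, 1.44, 1.012, 0.238, 0.022, 0
R0 = Σ lx·mx = 2.712 → 2.71

2.71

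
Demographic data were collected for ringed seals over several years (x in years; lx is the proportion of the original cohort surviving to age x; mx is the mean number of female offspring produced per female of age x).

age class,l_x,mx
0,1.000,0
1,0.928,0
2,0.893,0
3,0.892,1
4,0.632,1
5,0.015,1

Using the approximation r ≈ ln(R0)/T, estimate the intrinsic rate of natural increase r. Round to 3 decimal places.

0.126

R0 = Σ lx·mx = 0 + 0 + 0 + 0.892 + 0.632 + 0.015 = 1.539
Σ x·lx·mx = 5.279; T = 5.279/1.539 = 3.43015…
r ≈ ln(R0)/T = ln(1.539)/3.43015… = 0.12569… → 0.126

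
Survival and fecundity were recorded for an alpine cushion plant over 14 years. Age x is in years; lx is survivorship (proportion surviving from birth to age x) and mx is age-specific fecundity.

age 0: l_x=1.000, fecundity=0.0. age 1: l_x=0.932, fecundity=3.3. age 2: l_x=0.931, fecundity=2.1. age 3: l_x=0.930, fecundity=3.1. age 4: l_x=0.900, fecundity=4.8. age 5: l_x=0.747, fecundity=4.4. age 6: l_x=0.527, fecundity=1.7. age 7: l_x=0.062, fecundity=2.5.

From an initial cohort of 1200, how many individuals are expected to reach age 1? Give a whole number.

Expected survivors = N0 · l_1 = 1200 × 0.932 = 1118.4 → 1118

1118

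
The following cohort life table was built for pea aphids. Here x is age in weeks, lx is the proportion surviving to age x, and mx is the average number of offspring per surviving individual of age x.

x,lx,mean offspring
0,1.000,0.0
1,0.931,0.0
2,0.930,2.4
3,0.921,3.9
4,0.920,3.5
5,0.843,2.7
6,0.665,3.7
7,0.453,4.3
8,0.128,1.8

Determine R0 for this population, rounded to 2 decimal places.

lx·mx by age: 0, 0, 2.232, 3.5919, 3.22, 2.2761, 2.4605, 1.9479, 0.2304
R0 = Σ lx·mx = 15.9588 → 15.96

15.96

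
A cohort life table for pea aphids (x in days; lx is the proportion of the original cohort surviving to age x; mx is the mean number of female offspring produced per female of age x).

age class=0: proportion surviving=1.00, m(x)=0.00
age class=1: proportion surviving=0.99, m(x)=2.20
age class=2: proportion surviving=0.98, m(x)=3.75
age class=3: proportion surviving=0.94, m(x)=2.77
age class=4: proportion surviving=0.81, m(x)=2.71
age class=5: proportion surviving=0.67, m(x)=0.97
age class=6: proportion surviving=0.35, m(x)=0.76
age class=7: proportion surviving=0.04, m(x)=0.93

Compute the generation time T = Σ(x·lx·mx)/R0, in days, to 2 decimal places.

lx·mx: 0, 2.178, 3.675, 2.6038, 2.1951, 0.6499, 0.266, 0.0372 → R0 = 11.605
x·lx·mx: 0, 2.178, 7.35, 7.8114, 8.7804, 3.2495, 1.596, 0.2604 → Σ = 31.2257
T = 31.2257 / 11.605 = 2.690711… → 2.69

2.69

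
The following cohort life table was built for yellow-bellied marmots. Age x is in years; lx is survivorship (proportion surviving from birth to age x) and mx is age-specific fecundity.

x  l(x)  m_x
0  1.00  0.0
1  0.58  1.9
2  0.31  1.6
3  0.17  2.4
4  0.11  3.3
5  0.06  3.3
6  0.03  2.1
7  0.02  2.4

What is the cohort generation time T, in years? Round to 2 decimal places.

lx·mx: 0, 1.102, 0.496, 0.408, 0.363, 0.198, 0.063, 0.048 → R0 = 2.678
x·lx·mx: 0, 1.102, 0.992, 1.224, 1.452, 0.99, 0.378, 0.336 → Σ = 6.474
T = 6.474 / 2.678 = 2.417476… → 2.42

2.42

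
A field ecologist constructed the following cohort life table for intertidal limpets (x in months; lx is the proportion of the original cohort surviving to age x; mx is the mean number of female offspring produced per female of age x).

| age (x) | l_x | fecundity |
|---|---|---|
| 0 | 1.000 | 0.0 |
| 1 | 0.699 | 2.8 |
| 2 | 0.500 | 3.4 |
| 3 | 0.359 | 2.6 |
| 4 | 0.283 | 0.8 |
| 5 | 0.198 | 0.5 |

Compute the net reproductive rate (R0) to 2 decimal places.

lx·mx by age: 0, 1.9572, 1.7, 0.9334, 0.2264, 0.099
R0 = Σ lx·mx = 4.916 → 4.92

4.92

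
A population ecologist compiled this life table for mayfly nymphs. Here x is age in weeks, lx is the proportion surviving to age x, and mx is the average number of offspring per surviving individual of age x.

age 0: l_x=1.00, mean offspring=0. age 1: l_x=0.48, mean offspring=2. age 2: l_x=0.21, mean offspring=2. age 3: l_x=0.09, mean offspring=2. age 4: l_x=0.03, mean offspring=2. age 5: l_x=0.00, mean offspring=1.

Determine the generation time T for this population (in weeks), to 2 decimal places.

1.59

lx·mx: 0, 0.96, 0.42, 0.18, 0.06, 0 → R0 = 1.62
x·lx·mx: 0, 0.96, 0.84, 0.54, 0.24, 0 → Σ = 2.58
T = 2.58 / 1.62 = 1.592593… → 1.59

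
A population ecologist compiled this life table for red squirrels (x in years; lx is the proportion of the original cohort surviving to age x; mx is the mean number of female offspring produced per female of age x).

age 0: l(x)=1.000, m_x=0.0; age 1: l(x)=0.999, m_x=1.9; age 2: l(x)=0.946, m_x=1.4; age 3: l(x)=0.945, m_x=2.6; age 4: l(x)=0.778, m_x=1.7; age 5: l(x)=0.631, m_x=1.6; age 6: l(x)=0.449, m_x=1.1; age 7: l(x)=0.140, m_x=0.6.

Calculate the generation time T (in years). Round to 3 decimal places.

3.005

lx·mx: 0, 1.8981, 1.3244, 2.457, 1.3226, 1.0096, 0.4939, 0.084 → R0 = 8.5896
x·lx·mx: 0, 1.8981, 2.6488, 7.371, 5.2904, 5.048, 2.9634, 0.588 → Σ = 25.8077
T = 25.8077 / 8.5896 = 3.004529… → 3.005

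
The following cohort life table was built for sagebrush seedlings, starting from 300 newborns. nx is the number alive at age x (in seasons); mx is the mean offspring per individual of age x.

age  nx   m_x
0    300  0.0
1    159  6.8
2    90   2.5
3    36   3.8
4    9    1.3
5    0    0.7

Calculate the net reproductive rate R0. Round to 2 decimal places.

lx = nx/n0 = nx/300: 1, 0.53, 0.3, 0.12, 0.03, 0
lx·mx by age: 0, 3.604, 0.75, 0.456, 0.039, 0
R0 = Σ lx·mx = 4.849 → 4.85

4.85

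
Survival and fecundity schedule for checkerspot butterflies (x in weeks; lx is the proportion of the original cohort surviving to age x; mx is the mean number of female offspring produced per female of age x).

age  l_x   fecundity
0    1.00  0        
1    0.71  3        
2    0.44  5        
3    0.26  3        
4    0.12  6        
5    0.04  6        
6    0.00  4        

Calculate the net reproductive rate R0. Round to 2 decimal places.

6.07

lx·mx by age: 0, 2.13, 2.2, 0.78, 0.72, 0.24, 0
R0 = Σ lx·mx = 6.07 → 6.07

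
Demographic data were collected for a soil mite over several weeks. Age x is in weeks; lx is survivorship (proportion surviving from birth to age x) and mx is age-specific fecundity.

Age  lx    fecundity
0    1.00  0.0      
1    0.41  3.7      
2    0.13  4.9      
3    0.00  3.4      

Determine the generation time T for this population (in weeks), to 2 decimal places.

1.30

lx·mx: 0, 1.517, 0.637, 0 → R0 = 2.154
x·lx·mx: 0, 1.517, 1.274, 0 → Σ = 2.791
T = 2.791 / 2.154 = 1.295729… → 1.30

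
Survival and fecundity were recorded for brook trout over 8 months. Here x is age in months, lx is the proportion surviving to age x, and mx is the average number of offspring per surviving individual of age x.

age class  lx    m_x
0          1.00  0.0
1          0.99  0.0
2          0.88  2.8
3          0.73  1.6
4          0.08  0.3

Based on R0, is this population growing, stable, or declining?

growing

R0 = Σ lx·mx = 0 + 0 + 2.464 + 1.168 + 0.024 = 3.656
R0 > 1, so the population is growing.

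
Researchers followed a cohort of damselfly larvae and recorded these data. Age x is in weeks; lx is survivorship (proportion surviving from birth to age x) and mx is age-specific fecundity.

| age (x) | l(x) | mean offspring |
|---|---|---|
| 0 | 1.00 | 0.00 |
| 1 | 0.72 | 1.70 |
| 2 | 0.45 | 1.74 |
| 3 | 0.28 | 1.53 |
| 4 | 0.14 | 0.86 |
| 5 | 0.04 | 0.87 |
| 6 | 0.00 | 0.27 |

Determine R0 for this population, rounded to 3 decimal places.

lx·mx by age: 0, 1.224, 0.783, 0.4284, 0.1204, 0.0348, 0
R0 = Σ lx·mx = 2.5906 → 2.591

2.591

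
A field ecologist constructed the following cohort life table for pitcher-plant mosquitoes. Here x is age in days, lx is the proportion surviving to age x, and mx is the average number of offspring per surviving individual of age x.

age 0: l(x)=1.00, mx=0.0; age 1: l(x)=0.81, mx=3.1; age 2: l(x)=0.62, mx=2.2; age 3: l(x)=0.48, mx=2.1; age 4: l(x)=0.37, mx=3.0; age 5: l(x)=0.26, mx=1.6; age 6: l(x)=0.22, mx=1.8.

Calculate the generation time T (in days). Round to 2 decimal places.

lx·mx: 0, 2.511, 1.364, 1.008, 1.11, 0.416, 0.396 → R0 = 6.805
x·lx·mx: 0, 2.511, 2.728, 3.024, 4.44, 2.08, 2.376 → Σ = 17.159
T = 17.159 / 6.805 = 2.521528… → 2.52

2.52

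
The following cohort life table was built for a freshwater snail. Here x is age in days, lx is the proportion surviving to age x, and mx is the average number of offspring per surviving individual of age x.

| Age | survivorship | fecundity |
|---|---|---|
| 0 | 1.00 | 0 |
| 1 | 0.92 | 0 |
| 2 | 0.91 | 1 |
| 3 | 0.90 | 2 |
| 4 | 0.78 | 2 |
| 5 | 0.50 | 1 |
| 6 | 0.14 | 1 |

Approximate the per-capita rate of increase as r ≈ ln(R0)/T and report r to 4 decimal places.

R0 = Σ lx·mx = 0 + 0 + 0.91 + 1.8 + 1.56 + 0.5 + 0.14 = 4.91
Σ x·lx·mx = 16.8; T = 16.8/4.91 = 3.42159…
r ≈ ln(R0)/T = ln(4.91)/3.42159… = 0.465069… → 0.4651

0.4651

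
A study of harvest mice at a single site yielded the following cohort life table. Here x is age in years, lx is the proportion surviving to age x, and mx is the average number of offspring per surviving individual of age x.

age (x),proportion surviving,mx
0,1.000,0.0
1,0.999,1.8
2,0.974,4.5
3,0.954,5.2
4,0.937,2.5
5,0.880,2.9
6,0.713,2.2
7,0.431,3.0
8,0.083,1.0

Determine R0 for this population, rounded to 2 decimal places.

18.98

lx·mx by age: 0, 1.7982, 4.383, 4.9608, 2.3425, 2.552, 1.5686, 1.293, 0.083
R0 = Σ lx·mx = 18.9811 → 18.98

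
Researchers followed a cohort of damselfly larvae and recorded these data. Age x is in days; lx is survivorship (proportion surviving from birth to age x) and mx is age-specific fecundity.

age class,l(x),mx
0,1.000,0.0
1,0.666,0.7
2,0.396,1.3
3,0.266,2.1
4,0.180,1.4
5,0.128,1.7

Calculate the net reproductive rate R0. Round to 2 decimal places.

2.01

lx·mx by age: 0, 0.4662, 0.5148, 0.5586, 0.252, 0.2176
R0 = Σ lx·mx = 2.0092 → 2.01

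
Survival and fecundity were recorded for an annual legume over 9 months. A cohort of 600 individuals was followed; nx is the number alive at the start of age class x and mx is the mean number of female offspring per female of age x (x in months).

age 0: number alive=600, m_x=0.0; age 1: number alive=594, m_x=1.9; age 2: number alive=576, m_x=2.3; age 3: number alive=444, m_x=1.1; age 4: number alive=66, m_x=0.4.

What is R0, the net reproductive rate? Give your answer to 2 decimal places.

4.95

lx = nx/n0 = nx/600: 1, 0.99, 0.96, 0.74, 0.11
lx·mx by age: 0, 1.881, 2.208, 0.814, 0.044
R0 = Σ lx·mx = 4.947 → 4.95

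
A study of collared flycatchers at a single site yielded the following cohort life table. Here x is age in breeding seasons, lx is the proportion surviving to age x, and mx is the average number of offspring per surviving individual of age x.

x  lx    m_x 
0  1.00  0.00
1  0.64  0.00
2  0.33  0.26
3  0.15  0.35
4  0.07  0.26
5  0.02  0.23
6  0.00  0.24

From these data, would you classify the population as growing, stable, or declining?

R0 = Σ lx·mx = 0 + 0 + 0.0858 + 0.0525 + 0.0182 + 0.0046 + 0 = 0.1611
R0 < 1, so the population is declining.

declining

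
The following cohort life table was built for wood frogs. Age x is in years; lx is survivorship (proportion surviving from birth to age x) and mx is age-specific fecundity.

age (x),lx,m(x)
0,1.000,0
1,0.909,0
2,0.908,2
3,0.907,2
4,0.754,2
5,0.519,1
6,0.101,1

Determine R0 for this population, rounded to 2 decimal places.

lx·mx by age: 0, 0, 1.816, 1.814, 1.508, 0.519, 0.101
R0 = Σ lx·mx = 5.758 → 5.76

5.76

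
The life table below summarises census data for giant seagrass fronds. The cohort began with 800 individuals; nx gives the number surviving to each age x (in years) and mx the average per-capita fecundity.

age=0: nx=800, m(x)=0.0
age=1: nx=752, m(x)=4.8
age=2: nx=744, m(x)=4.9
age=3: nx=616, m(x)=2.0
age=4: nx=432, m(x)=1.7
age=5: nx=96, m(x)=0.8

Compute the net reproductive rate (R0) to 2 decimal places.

11.62

lx = nx/n0 = nx/800: 1, 0.94, 0.93, 0.77, 0.54, 0.12
lx·mx by age: 0, 4.512, 4.557, 1.54, 0.918, 0.096
R0 = Σ lx·mx = 11.623 → 11.62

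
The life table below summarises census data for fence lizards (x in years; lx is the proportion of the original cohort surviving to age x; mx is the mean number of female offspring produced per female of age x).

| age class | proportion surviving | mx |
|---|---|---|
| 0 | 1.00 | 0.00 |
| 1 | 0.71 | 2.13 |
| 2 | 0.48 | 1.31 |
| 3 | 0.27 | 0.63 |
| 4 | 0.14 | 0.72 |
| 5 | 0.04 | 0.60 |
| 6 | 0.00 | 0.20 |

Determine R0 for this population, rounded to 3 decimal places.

lx·mx by age: 0, 1.5123, 0.6288, 0.1701, 0.1008, 0.024, 0
R0 = Σ lx·mx = 2.436 → 2.436

2.436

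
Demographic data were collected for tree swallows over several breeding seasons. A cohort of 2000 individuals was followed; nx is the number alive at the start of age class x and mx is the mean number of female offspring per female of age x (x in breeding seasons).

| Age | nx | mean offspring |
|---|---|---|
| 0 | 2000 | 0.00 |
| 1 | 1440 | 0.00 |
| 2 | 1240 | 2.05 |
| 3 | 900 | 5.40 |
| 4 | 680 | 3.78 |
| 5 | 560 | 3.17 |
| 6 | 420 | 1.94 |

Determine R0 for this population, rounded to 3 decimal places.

6.281

lx = nx/n0 = nx/2000: 1, 0.72, 0.62, 0.45, 0.34, 0.28, 0.21
lx·mx by age: 0, 0, 1.271, 2.43, 1.2852, 0.8876, 0.4074
R0 = Σ lx·mx = 6.2812 → 6.281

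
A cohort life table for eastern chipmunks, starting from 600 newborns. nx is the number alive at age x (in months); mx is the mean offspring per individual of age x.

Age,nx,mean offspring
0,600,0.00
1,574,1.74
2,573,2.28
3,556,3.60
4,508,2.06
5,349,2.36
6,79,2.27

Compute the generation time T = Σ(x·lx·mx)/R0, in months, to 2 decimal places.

lx = nx/n0 = nx/600: 1, 0.95667…, 0.955, 0.92667…, 0.84667…, 0.58167…, 0.13167…
lx·mx: 0, 1.6646…, 2.1774, 3.336…, 1.744133…, 1.372733…, 0.298883… → R0 = 10.59375…
x·lx·mx: 0, 1.6646…, 4.3548, 10.008…, 6.976533…, 6.863667…, 1.7933… → Σ = 31.6609…
T = 31.6609… / 10.59375… = 2.98864… → 2.99

2.99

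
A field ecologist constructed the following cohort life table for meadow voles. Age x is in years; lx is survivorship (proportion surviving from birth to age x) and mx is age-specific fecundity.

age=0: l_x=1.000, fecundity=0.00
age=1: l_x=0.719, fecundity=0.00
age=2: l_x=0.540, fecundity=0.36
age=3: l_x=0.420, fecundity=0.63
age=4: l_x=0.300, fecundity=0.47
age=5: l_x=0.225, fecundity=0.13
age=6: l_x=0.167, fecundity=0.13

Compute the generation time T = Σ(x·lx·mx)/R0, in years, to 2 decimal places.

lx·mx: 0, 0, 0.1944, 0.2646, 0.141, 0.02925, 0.02171 → R0 = 0.65096
x·lx·mx: 0, 0, 0.3888, 0.7938, 0.564, 0.14625, 0.13026 → Σ = 2.02311
T = 2.02311 / 0.65096 = 3.107887… → 3.11

3.11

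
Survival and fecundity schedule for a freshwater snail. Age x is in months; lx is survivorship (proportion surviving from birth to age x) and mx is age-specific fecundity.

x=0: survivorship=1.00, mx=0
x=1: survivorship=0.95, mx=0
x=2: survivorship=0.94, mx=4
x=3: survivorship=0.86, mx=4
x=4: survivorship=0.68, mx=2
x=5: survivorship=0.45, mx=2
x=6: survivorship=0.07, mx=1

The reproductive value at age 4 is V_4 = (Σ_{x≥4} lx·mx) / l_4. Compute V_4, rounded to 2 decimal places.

3.43

lx·mx for x ≥ 4: 1.36, 0.9, 0.07 → sum = 2.33
V_4 = 2.33 / l_4 = 2.33 / 0.68 = 3.426471… → 3.43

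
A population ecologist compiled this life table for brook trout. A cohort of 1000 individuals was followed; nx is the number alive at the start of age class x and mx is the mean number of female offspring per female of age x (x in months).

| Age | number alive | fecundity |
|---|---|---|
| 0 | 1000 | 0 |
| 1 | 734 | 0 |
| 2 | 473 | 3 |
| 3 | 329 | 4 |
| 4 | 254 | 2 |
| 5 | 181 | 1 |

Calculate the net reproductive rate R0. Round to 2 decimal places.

3.42

lx = nx/n0 = nx/1000: 1, 0.734, 0.473, 0.329, 0.254, 0.181
lx·mx by age: 0, 0, 1.419, 1.316, 0.508, 0.181
R0 = Σ lx·mx = 3.424 → 3.42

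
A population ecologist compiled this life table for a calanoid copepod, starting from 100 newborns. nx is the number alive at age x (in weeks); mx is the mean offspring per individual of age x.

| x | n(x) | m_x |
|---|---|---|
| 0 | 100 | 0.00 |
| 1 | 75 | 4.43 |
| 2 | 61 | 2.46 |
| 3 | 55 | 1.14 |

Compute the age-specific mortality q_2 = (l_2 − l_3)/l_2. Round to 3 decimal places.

lx = nx/n0 = nx/100: 1, 0.75, 0.61, 0.55
q_2 = (l_2 − l_3) / l_2 = (0.61 − 0.55) / 0.61
     = 0.06 / 0.61 = 0.098361… → 0.098

0.098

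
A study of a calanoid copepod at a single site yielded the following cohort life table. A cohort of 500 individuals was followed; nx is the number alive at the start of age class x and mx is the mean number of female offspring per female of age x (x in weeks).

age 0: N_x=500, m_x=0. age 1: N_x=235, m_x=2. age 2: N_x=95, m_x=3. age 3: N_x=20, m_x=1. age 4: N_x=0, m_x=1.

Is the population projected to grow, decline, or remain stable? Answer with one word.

lx = nx/n0 = nx/500: 1, 0.47, 0.19, 0.04, 0
R0 = Σ lx·mx = 0 + 0.94 + 0.57 + 0.04 + 0 = 1.55
R0 > 1, so the population is growing.

growing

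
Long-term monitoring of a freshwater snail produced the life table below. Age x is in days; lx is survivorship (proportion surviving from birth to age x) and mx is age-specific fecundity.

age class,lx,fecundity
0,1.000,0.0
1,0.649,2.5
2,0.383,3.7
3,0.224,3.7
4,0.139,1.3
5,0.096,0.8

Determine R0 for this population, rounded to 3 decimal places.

lx·mx by age: 0, 1.6225, 1.4171, 0.8288, 0.1807, 0.0768
R0 = Σ lx·mx = 4.1259 → 4.126

4.126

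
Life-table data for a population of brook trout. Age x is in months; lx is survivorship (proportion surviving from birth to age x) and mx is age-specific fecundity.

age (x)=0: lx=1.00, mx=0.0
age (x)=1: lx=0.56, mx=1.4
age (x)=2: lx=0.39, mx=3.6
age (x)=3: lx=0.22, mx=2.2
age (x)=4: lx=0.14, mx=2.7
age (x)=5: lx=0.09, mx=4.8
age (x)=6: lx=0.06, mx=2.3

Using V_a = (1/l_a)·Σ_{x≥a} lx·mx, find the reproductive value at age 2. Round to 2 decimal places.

7.27

lx·mx for x ≥ 2: 1.404, 0.484, 0.378, 0.432, 0.138 → sum = 2.836
V_2 = 2.836 / l_2 = 2.836 / 0.39 = 7.271795… → 7.27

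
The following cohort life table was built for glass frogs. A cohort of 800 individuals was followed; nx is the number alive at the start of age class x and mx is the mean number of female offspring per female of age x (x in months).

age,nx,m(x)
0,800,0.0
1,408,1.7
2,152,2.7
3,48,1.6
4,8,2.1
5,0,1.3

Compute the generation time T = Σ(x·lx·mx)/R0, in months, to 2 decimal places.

1.51

lx = nx/n0 = nx/800: 1, 0.51, 0.19, 0.06, 0.01, 0
lx·mx: 0, 0.867, 0.513, 0.096, 0.021, 0 → R0 = 1.497
x·lx·mx: 0, 0.867, 1.026, 0.288, 0.084, 0 → Σ = 2.265
T = 2.265 / 1.497 = 1.513026… → 1.51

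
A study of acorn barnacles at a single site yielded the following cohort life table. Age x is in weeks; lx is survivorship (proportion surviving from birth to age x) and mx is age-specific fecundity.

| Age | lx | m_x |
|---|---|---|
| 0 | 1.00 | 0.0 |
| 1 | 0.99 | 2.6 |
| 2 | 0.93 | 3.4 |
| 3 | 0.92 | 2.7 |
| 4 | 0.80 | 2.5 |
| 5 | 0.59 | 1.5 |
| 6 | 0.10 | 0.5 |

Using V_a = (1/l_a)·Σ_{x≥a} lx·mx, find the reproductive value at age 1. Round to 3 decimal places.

11.268

lx·mx for x ≥ 1: 2.574, 3.162, 2.484, 2, 0.885, 0.05 → sum = 11.155
V_1 = 11.155 / l_1 = 11.155 / 0.99 = 11.267677… → 11.268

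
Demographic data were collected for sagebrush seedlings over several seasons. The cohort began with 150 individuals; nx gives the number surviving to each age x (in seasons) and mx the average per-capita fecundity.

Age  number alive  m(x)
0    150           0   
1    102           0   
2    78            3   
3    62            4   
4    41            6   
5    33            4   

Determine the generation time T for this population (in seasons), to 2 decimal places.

3.32

lx = nx/n0 = nx/150: 1, 0.68, 0.52, 0.41333…, 0.27333…, 0.22
lx·mx: 0, 0, 1.56, 1.653333…, 1.64…, 0.88 → R0 = 5.733333…
x·lx·mx: 0, 0, 3.12, 4.96…, 6.56…, 4.4 → Σ = 19.04…
T = 19.04… / 5.733333… = 3.32093… → 3.32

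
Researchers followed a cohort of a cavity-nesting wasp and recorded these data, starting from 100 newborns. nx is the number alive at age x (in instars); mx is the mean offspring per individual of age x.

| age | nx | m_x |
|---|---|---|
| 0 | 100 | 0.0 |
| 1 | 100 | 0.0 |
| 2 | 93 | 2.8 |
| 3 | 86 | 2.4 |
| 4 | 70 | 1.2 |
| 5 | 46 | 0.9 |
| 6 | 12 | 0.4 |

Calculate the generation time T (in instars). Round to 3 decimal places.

lx = nx/n0 = nx/100: 1, 1, 0.93, 0.86, 0.7, 0.46, 0.12
lx·mx: 0, 0, 2.604, 2.064, 0.84, 0.414, 0.048 → R0 = 5.97
x·lx·mx: 0, 0, 5.208, 6.192, 3.36, 2.07, 0.288 → Σ = 17.118
T = 17.118 / 5.97 = 2.867337… → 2.867

2.867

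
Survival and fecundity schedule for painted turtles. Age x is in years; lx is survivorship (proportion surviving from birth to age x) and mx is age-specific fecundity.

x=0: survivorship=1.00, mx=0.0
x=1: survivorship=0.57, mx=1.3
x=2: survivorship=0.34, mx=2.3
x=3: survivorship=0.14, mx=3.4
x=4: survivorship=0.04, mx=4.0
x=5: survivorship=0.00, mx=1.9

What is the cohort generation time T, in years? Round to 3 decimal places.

lx·mx: 0, 0.741, 0.782, 0.476, 0.16, 0 → R0 = 2.159
x·lx·mx: 0, 0.741, 1.564, 1.428, 0.64, 0 → Σ = 4.373
T = 4.373 / 2.159 = 2.025475… → 2.025

2.025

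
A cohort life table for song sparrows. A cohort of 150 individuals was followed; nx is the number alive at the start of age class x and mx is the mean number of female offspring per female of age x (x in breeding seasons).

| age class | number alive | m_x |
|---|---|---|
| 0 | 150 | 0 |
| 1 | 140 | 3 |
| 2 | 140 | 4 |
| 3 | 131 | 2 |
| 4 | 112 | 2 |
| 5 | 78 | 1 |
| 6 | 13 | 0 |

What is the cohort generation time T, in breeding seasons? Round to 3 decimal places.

lx = nx/n0 = nx/150: 1, 0.93333…, 0.93333…, 0.87333…, 0.74667…, 0.52, 0.08667…
lx·mx: 0, 2.8…, 3.733333…, 1.746667…, 1.493333…, 0.52, 0 → R0 = 10.293333…
x·lx·mx: 0, 2.8…, 7.466667…, 5.24…, 5.973333…, 2.6, 0 → Σ = 24.08…
T = 24.08… / 10.293333… = 2.339378… → 2.339

2.339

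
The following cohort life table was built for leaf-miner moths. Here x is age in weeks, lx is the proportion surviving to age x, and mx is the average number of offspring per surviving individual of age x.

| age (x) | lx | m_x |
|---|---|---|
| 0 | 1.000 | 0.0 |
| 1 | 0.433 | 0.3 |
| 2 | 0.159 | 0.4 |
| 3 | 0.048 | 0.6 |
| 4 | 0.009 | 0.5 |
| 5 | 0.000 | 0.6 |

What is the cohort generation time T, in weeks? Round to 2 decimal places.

1.59

lx·mx: 0, 0.1299, 0.0636, 0.0288, 0.0045, 0 → R0 = 0.2268
x·lx·mx: 0, 0.1299, 0.1272, 0.0864, 0.018, 0 → Σ = 0.3615
T = 0.3615 / 0.2268 = 1.593915… → 1.59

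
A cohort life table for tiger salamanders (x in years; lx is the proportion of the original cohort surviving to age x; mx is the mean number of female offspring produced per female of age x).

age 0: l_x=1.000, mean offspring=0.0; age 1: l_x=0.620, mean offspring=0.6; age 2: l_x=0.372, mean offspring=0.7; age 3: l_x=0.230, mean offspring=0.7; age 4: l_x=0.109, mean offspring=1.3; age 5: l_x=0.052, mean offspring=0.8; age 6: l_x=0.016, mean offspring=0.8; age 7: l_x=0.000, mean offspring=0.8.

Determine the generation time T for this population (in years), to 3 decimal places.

lx·mx: 0, 0.372, 0.2604, 0.161, 0.1417, 0.0416, 0.0128, 0 → R0 = 0.9895
x·lx·mx: 0, 0.372, 0.5208, 0.483, 0.5668, 0.208, 0.0768, 0 → Σ = 2.2274
T = 2.2274 / 0.9895 = 2.251036… → 2.251

2.251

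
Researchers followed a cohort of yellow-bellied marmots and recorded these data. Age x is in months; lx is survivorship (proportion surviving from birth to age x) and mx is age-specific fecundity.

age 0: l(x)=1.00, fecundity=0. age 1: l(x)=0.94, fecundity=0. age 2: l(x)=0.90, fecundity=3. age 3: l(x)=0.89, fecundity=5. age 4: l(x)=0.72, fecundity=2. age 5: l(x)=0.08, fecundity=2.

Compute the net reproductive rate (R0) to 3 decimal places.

lx·mx by age: 0, 0, 2.7, 4.45, 1.44, 0.16
R0 = Σ lx·mx = 8.75 → 8.750

8.750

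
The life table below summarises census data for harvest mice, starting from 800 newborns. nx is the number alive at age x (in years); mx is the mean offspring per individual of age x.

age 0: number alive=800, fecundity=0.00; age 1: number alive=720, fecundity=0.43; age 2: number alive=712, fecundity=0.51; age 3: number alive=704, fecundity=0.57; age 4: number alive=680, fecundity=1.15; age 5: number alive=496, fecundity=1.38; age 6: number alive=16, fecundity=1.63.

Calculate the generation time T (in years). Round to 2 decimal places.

3.49

lx = nx/n0 = nx/800: 1, 0.9, 0.89, 0.88, 0.85, 0.62, 0.02
lx·mx: 0, 0.387, 0.4539, 0.5016, 0.9775, 0.8556, 0.0326 → R0 = 3.2082
x·lx·mx: 0, 0.387, 0.9078, 1.5048, 3.91, 4.278, 0.1956 → Σ = 11.1832
T = 11.1832 / 3.2082 = 3.485818… → 3.49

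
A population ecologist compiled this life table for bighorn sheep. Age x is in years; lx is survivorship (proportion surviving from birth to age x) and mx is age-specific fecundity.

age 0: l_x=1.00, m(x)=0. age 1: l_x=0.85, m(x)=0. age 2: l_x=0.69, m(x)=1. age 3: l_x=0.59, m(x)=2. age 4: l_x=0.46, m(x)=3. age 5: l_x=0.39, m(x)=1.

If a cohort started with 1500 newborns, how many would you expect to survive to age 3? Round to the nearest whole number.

Expected survivors = N0 · l_3 = 1500 × 0.59 = 885 → 885

885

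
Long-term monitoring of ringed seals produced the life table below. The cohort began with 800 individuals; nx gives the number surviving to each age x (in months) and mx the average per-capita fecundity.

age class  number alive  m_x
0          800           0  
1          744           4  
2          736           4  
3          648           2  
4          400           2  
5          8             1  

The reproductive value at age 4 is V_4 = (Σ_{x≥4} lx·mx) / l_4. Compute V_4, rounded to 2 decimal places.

lx = nx/n0 = nx/800: 1, 0.93, 0.92, 0.81, 0.5, 0.01
lx·mx for x ≥ 4: 1, 0.01 → sum = 1.01
V_4 = 1.01 / l_4 = 1.01 / 0.5 = 2.02 → 2.02

2.02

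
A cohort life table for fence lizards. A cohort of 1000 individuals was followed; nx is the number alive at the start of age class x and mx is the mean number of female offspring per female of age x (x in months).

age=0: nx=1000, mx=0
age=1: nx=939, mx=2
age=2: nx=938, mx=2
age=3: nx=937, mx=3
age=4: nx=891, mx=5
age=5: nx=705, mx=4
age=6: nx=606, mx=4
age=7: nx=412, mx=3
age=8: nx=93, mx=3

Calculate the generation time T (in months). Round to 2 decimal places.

lx = nx/n0 = nx/1000: 1, 0.939, 0.938, 0.937, 0.891, 0.705, 0.606, 0.412, 0.093
lx·mx: 0, 1.878, 1.876, 2.811, 4.455, 2.82, 2.424, 1.236, 0.279 → R0 = 17.779
x·lx·mx: 0, 1.878, 3.752, 8.433, 17.82, 14.1, 14.544, 8.652, 2.232 → Σ = 71.411
T = 71.411 / 17.779 = 4.016593… → 4.02

4.02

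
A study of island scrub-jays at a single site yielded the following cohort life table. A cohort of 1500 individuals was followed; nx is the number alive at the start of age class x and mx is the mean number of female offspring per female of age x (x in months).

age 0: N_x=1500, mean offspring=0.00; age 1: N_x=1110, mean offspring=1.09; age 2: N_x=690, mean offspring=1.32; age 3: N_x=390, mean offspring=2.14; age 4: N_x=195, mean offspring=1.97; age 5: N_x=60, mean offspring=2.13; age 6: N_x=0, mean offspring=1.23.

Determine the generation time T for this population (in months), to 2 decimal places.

lx = nx/n0 = nx/1500: 1, 0.74, 0.46, 0.26, 0.13, 0.04, 0
lx·mx: 0, 0.8066, 0.6072, 0.5564, 0.2561, 0.0852, 0 → R0 = 2.3115
x·lx·mx: 0, 0.8066, 1.2144, 1.6692, 1.0244, 0.426, 0 → Σ = 5.1406
T = 5.1406 / 2.3115 = 2.223924… → 2.22

2.22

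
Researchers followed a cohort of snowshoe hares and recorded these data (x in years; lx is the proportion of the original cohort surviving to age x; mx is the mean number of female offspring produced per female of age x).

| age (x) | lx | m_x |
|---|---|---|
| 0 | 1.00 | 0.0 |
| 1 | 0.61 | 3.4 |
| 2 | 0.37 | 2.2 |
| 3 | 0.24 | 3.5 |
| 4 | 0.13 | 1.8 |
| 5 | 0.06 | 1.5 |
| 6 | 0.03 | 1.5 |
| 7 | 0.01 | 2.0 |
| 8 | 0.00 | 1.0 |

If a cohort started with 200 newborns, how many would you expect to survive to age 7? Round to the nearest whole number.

2

Expected survivors = N0 · l_7 = 200 × 0.01 = 2 → 2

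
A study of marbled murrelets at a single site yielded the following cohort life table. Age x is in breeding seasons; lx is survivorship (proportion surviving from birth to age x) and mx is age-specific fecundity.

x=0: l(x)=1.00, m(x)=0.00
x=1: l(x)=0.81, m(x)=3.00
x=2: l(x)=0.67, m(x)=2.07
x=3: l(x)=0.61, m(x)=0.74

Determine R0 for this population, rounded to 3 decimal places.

lx·mx by age: 0, 2.43, 1.3869, 0.4514
R0 = Σ lx·mx = 4.2683 → 4.268

4.268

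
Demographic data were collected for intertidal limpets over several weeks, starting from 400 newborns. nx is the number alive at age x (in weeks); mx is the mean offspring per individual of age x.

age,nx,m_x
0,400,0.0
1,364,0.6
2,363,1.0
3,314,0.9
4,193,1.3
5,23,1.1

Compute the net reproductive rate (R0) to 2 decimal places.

lx = nx/n0 = nx/400: 1, 0.91, 0.9075, 0.785, 0.4825, 0.0575
lx·mx by age: 0, 0.546, 0.9075, 0.7065, 0.62725, 0.06325
R0 = Σ lx·mx = 2.8505 → 2.85

2.85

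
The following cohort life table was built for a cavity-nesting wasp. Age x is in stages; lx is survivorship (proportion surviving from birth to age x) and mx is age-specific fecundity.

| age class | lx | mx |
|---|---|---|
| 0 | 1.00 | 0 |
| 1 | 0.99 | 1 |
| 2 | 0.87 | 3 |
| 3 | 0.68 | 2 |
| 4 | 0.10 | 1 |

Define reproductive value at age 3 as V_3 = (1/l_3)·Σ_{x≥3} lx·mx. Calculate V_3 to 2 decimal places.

lx·mx for x ≥ 3: 1.36, 0.1 → sum = 1.46
V_3 = 1.46 / l_3 = 1.46 / 0.68 = 2.147059… → 2.15

2.15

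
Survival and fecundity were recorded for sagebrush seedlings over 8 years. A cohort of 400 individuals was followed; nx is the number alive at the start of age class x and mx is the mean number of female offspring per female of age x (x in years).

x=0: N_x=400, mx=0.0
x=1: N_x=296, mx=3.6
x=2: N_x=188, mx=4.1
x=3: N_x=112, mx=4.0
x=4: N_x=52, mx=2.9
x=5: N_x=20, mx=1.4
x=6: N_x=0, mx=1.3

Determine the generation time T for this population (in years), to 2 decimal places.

1.91

lx = nx/n0 = nx/400: 1, 0.74, 0.47, 0.28, 0.13, 0.05, 0
lx·mx: 0, 2.664, 1.927, 1.12, 0.377, 0.07, 0 → R0 = 6.158
x·lx·mx: 0, 2.664, 3.854, 3.36, 1.508, 0.35, 0 → Σ = 11.736
T = 11.736 / 6.158 = 1.905814… → 1.91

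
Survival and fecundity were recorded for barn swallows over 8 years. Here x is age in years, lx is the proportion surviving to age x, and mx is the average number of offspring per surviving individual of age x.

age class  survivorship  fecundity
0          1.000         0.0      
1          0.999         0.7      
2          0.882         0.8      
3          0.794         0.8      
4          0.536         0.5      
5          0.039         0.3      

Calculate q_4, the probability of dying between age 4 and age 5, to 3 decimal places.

0.927

q_4 = (l_4 − l_5) / l_4 = (0.536 − 0.039) / 0.536
     = 0.497 / 0.536 = 0.927239… → 0.927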